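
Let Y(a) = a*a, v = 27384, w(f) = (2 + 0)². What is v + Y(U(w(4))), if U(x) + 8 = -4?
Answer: 27528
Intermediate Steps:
w(f) = 4 (w(f) = 2² = 4)
U(x) = -12 (U(x) = -8 - 4 = -12)
Y(a) = a²
v + Y(U(w(4))) = 27384 + (-12)² = 27384 + 144 = 27528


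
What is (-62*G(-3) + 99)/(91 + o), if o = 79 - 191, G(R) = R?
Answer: -95/7 ≈ -13.571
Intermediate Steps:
o = -112
(-62*G(-3) + 99)/(91 + o) = (-62*(-3) + 99)/(91 - 112) = (186 + 99)/(-21) = 285*(-1/21) = -95/7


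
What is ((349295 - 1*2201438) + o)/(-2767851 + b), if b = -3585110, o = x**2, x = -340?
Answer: 1736543/6352961 ≈ 0.27334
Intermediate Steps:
o = 115600 (o = (-340)**2 = 115600)
((349295 - 1*2201438) + o)/(-2767851 + b) = ((349295 - 1*2201438) + 115600)/(-2767851 - 3585110) = ((349295 - 2201438) + 115600)/(-6352961) = (-1852143 + 115600)*(-1/6352961) = -1736543*(-1/6352961) = 1736543/6352961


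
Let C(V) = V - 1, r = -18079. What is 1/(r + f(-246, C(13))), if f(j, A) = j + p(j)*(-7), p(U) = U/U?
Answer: -1/18332 ≈ -5.4549e-5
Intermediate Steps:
p(U) = 1
C(V) = -1 + V
f(j, A) = -7 + j (f(j, A) = j + 1*(-7) = j - 7 = -7 + j)
1/(r + f(-246, C(13))) = 1/(-18079 + (-7 - 246)) = 1/(-18079 - 253) = 1/(-18332) = -1/18332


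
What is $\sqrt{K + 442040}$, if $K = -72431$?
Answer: $\sqrt{369609} \approx 607.96$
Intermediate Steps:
$\sqrt{K + 442040} = \sqrt{-72431 + 442040} = \sqrt{369609}$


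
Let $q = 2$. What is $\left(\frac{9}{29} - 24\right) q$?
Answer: $- \frac{1374}{29} \approx -47.379$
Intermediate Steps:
$\left(\frac{9}{29} - 24\right) q = \left(\frac{9}{29} - 24\right) 2 = \left(- \frac{687}{29}\right) 2 = - \frac{1374}{29}$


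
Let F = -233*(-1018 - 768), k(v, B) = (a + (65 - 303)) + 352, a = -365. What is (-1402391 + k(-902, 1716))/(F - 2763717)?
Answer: 1402642/2347579 ≈ 0.59748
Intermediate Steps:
k(v, B) = -251 (k(v, B) = (-365 + (65 - 303)) + 352 = (-365 - 238) + 352 = -603 + 352 = -251)
F = 416138 (F = -233*(-1786) = 416138)
(-1402391 + k(-902, 1716))/(F - 2763717) = (-1402391 - 251)/(416138 - 2763717) = -1402642/(-2347579) = -1402642*(-1/2347579) = 1402642/2347579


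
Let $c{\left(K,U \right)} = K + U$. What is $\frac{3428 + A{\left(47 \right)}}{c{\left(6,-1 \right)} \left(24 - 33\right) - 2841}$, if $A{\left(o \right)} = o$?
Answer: $- \frac{3475}{2886} \approx -1.2041$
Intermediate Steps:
$\frac{3428 + A{\left(47 \right)}}{c{\left(6,-1 \right)} \left(24 - 33\right) - 2841} = \frac{3428 + 47}{\left(6 - 1\right) \left(24 - 33\right) - 2841} = \frac{3475}{5 \left(-9\right) - 2841} = \frac{3475}{-45 - 2841} = \frac{3475}{-2886} = 3475 \left(- \frac{1}{2886}\right) = - \frac{3475}{2886}$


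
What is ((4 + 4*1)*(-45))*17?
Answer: -6120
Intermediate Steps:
((4 + 4*1)*(-45))*17 = ((4 + 4)*(-45))*17 = (8*(-45))*17 = -360*17 = -6120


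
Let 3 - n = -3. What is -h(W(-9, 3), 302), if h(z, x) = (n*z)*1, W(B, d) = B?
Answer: 54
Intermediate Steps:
n = 6 (n = 3 - 1*(-3) = 3 + 3 = 6)
h(z, x) = 6*z (h(z, x) = (6*z)*1 = 6*z)
-h(W(-9, 3), 302) = -6*(-9) = -1*(-54) = 54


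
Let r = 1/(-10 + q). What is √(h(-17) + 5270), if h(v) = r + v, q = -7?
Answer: 10*√15181/17 ≈ 72.477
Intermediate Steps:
r = -1/17 (r = 1/(-10 - 7) = 1/(-17) = -1/17 ≈ -0.058824)
h(v) = -1/17 + v
√(h(-17) + 5270) = √((-1/17 - 17) + 5270) = √(-290/17 + 5270) = √(89300/17) = 10*√15181/17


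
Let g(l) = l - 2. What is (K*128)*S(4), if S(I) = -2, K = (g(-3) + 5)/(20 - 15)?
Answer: 0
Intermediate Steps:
g(l) = -2 + l
K = 0 (K = ((-2 - 3) + 5)/(20 - 15) = (-5 + 5)/5 = 0*(⅕) = 0)
(K*128)*S(4) = (0*128)*(-2) = 0*(-2) = 0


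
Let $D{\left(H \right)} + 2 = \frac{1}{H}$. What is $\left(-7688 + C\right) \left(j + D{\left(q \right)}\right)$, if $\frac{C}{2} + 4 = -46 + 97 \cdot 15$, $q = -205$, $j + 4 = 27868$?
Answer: $- \frac{27861716502}{205} \approx -1.3591 \cdot 10^{8}$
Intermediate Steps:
$j = 27864$ ($j = -4 + 27868 = 27864$)
$D{\left(H \right)} = -2 + \frac{1}{H}$
$C = 2810$ ($C = -8 + 2 \left(-46 + 97 \cdot 15\right) = -8 + 2 \left(-46 + 1455\right) = -8 + 2 \cdot 1409 = -8 + 2818 = 2810$)
$\left(-7688 + C\right) \left(j + D{\left(q \right)}\right) = \left(-7688 + 2810\right) \left(27864 - \left(2 - \frac{1}{-205}\right)\right) = - 4878 \left(27864 - \frac{411}{205}\right) = \left(-4878\right) \frac{5711709}{205} = - \frac{27861716502}{205}$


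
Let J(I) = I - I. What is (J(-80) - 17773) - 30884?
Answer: -48657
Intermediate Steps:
J(I) = 0
(J(-80) - 17773) - 30884 = (0 - 17773) - 30884 = -17773 - 30884 = -48657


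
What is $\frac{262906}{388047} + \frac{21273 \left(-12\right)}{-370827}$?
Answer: $\frac{21839081026}{15988700541} \approx 1.3659$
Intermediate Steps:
$\frac{262906}{388047} + \frac{21273 \left(-12\right)}{-370827} = 262906 \cdot \frac{1}{388047} - - \frac{28364}{41203} = \frac{262906}{388047} + \frac{28364}{41203} = \frac{21839081026}{15988700541}$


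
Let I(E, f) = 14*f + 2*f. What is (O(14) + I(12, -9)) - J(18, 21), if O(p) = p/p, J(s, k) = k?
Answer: -164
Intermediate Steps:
I(E, f) = 16*f
O(p) = 1
(O(14) + I(12, -9)) - J(18, 21) = (1 + 16*(-9)) - 1*21 = (1 - 144) - 21 = -143 - 21 = -164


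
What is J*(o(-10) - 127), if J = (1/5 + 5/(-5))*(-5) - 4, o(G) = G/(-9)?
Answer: 0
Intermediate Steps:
o(G) = -G/9 (o(G) = G*(-⅑) = -G/9)
J = 0 (J = (1*(⅕) + 5*(-⅕))*(-5) - 4 = (⅕ - 1)*(-5) - 4 = -⅘*(-5) - 4 = 4 - 4 = 0)
J*(o(-10) - 127) = 0*(-⅑*(-10) - 127) = 0*(10/9 - 127) = 0*(-1133/9) = 0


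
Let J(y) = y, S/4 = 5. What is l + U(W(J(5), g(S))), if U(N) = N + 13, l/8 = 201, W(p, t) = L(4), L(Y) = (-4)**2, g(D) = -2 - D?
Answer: 1637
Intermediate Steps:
S = 20 (S = 4*5 = 20)
L(Y) = 16
W(p, t) = 16
l = 1608 (l = 8*201 = 1608)
U(N) = 13 + N
l + U(W(J(5), g(S))) = 1608 + (13 + 16) = 1608 + 29 = 1637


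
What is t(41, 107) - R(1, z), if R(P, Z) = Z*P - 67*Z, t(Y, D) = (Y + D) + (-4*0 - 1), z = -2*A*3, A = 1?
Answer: -249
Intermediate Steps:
z = -6 (z = -2*1*3 = -2*3 = -6)
t(Y, D) = -1 + D + Y (t(Y, D) = (D + Y) + (0 - 1) = (D + Y) - 1 = -1 + D + Y)
R(P, Z) = -67*Z + P*Z (R(P, Z) = P*Z - 67*Z = -67*Z + P*Z)
t(41, 107) - R(1, z) = (-1 + 107 + 41) - (-6)*(-67 + 1) = 147 - (-6)*(-66) = 147 - 1*396 = 147 - 396 = -249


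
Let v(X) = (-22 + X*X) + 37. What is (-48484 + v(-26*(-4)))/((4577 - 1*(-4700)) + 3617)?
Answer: -1793/614 ≈ -2.9202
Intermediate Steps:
v(X) = 15 + X**2 (v(X) = (-22 + X**2) + 37 = 15 + X**2)
(-48484 + v(-26*(-4)))/((4577 - 1*(-4700)) + 3617) = (-48484 + (15 + (-26*(-4))**2))/((4577 - 1*(-4700)) + 3617) = (-48484 + (15 + 104**2))/((4577 + 4700) + 3617) = (-48484 + (15 + 10816))/(9277 + 3617) = (-48484 + 10831)/12894 = -37653*1/12894 = -1793/614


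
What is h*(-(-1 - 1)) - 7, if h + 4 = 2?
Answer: -11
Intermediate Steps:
h = -2 (h = -4 + 2 = -2)
h*(-(-1 - 1)) - 7 = -(-2)*(-1 - 1) - 7 = -(-2)*(-2) - 7 = -2*2 - 7 = -4 - 7 = -11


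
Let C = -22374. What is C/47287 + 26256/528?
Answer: 25619875/520157 ≈ 49.254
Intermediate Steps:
C/47287 + 26256/528 = -22374/47287 + 26256/528 = -22374*1/47287 + 26256*(1/528) = -22374/47287 + 547/11 = 25619875/520157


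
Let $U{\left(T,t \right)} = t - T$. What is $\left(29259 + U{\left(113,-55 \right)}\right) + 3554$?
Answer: $32645$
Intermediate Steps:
$\left(29259 + U{\left(113,-55 \right)}\right) + 3554 = \left(29259 - 168\right) + 3554 = 29091 + 3554 = 32645$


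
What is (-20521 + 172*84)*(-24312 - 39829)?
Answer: 389528293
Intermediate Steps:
(-20521 + 172*84)*(-24312 - 39829) = (-20521 + 14448)*(-64141) = -6073*(-64141) = 389528293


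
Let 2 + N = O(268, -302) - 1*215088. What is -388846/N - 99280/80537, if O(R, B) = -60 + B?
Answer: 4963207871/8675928862 ≈ 0.57207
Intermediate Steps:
N = -215452 (N = -2 + ((-60 - 302) - 1*215088) = -2 + (-362 - 215088) = -2 - 215450 = -215452)
-388846/N - 99280/80537 = -388846/(-215452) - 99280/80537 = -388846*(-1/215452) - 99280*1/80537 = 194423/107726 - 99280/80537 = 4963207871/8675928862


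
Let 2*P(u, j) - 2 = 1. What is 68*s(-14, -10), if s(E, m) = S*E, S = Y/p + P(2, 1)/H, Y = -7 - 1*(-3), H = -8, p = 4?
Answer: 2261/2 ≈ 1130.5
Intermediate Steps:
P(u, j) = 3/2 (P(u, j) = 1 + (½)*1 = 1 + ½ = 3/2)
Y = -4 (Y = -7 + 3 = -4)
S = -19/16 (S = -4/4 + (3/2)/(-8) = -4*¼ + (3/2)*(-⅛) = -1 - 3/16 = -19/16 ≈ -1.1875)
s(E, m) = -19*E/16
68*s(-14, -10) = 68*(-19/16*(-14)) = 68*(133/8) = 2261/2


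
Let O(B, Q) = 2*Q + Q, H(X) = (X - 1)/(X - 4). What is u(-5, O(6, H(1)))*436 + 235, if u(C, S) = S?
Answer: 235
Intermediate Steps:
H(X) = (-1 + X)/(-4 + X)
O(B, Q) = 3*Q
u(-5, O(6, H(1)))*436 + 235 = (3*((-1 + 1)/(-4 + 1)))*436 + 235 = (3*(0/(-3)))*436 + 235 = (3*(-⅓*0))*436 + 235 = (3*0)*436 + 235 = 0*436 + 235 = 0 + 235 = 235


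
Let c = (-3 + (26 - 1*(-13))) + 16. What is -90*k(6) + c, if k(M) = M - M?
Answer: 52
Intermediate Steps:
k(M) = 0
c = 52 (c = (-3 + (26 + 13)) + 16 = (-3 + 39) + 16 = 36 + 16 = 52)
-90*k(6) + c = -90*0 + 52 = 0 + 52 = 52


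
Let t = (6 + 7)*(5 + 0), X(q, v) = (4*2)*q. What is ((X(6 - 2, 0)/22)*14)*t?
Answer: 14560/11 ≈ 1323.6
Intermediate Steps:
X(q, v) = 8*q
t = 65 (t = 13*5 = 65)
((X(6 - 2, 0)/22)*14)*t = (((8*(6 - 2))/22)*14)*65 = (((8*4)*(1/22))*14)*65 = ((32*(1/22))*14)*65 = ((16/11)*14)*65 = (224/11)*65 = 14560/11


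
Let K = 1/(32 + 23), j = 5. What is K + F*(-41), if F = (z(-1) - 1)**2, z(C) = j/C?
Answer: -81179/55 ≈ -1476.0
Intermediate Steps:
z(C) = 5/C
F = 36 (F = (5/(-1) - 1)**2 = (5*(-1) - 1)**2 = (-5 - 1)**2 = (-6)**2 = 36)
K = 1/55 ≈ 0.018182
K + F*(-41) = 1/55 + 36*(-41) = 1/55 - 1476 = -81179/55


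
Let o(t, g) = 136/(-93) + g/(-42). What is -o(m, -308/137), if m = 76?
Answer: 17950/12741 ≈ 1.4088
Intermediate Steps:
o(t, g) = -136/93 - g/42 (o(t, g) = 136*(-1/93) + g*(-1/42) = -136/93 - g/42)
-o(m, -308/137) = -(-136/93 - (-22)/(3*137)) = -(-136/93 - 1/42*(-308/137)) = -(-136/93 + 22/411) = -1*(-17950/12741) = 17950/12741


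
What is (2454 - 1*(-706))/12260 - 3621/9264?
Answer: -251987/1892944 ≈ -0.13312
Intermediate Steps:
(2454 - 1*(-706))/12260 - 3621/9264 = (2454 + 706)*(1/12260) - 3621*1/9264 = 3160*(1/12260) - 1207/3088 = 158/613 - 1207/3088 = -251987/1892944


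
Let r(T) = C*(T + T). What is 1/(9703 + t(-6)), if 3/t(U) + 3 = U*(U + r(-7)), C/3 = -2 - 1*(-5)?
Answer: 263/2551890 ≈ 0.00010306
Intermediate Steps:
C = 9 (C = 3*(-2 - 1*(-5)) = 3*(-2 + 5) = 3*3 = 9)
r(T) = 18*T (r(T) = 9*(T + T) = 9*(2*T) = 18*T)
t(U) = 3/(-3 + U*(-126 + U)) (t(U) = 3/(-3 + U*(U + 18*(-7))) = 3/(-3 + U*(U - 126)) = 3/(-3 + U*(-126 + U)))
1/(9703 + t(-6)) = 1/(9703 + 3/(-3 + (-6)² - 126*(-6))) = 1/(9703 + 3/(-3 + 36 + 756)) = 1/(9703 + 3/789) = 1/(9703 + 3*(1/789)) = 1/(9703 + 1/263) = 1/(2551890/263) = 263/2551890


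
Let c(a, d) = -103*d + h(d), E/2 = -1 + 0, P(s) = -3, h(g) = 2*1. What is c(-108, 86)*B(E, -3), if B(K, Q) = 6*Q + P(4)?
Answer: 185976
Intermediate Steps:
h(g) = 2
E = -2 (E = 2*(-1 + 0) = 2*(-1) = -2)
B(K, Q) = -3 + 6*Q (B(K, Q) = 6*Q - 3 = -3 + 6*Q)
c(a, d) = 2 - 103*d (c(a, d) = -103*d + 2 = 2 - 103*d)
c(-108, 86)*B(E, -3) = (2 - 103*86)*(-3 + 6*(-3)) = (2 - 8858)*(-3 - 18) = -8856*(-21) = 185976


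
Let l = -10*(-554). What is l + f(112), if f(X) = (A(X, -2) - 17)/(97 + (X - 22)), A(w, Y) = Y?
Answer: 1035961/187 ≈ 5539.9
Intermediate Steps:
l = 5540
f(X) = -19/(75 + X) (f(X) = (-2 - 17)/(97 + (X - 22)) = -19/(97 + (-22 + X)) = -19/(75 + X))
l + f(112) = 5540 - 19/(75 + 112) = 5540 - 19/187 = 1035961/187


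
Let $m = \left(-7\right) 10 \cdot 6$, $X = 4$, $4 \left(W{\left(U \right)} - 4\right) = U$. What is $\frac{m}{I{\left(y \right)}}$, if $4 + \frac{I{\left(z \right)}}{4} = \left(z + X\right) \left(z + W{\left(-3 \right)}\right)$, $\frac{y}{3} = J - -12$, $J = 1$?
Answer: $- \frac{140}{2417} \approx -0.057923$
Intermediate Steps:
$W{\left(U \right)} = 4 + \frac{U}{4}$
$y = 39$ ($y = 3 \left(1 - -12\right) = 3 \left(1 + 12\right) = 3 \cdot 13 = 39$)
$I{\left(z \right)} = -16 + 4 \left(4 + z\right) \left(\frac{13}{4} + z\right)$ ($I{\left(z \right)} = -16 + 4 \left(z + 4\right) \left(z + \left(4 + \frac{1}{4} \left(-3\right)\right)\right) = -16 + 4 \left(4 + z\right) \left(z + \left(4 - \frac{3}{4}\right)\right) = -16 + 4 \left(4 + z\right) \left(z + \frac{13}{4}\right) = -16 + 4 \left(4 + z\right) \left(\frac{13}{4} + z\right)$)
$m = -420$ ($m = \left(-70\right) 6 = -420$)
$\frac{m}{I{\left(y \right)}} = - \frac{420}{36 + 4 \cdot 39^{2} + 29 \cdot 39} = - \frac{420}{36 + 4 \cdot 1521 + 1131} = - \frac{420}{36 + 6084 + 1131} = - \frac{420}{7251} = \left(-420\right) \frac{1}{7251} = - \frac{140}{2417}$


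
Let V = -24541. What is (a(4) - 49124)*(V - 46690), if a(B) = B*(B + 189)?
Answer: 3444161312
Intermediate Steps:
a(B) = B*(189 + B)
(a(4) - 49124)*(V - 46690) = (4*(189 + 4) - 49124)*(-24541 - 46690) = (4*193 - 49124)*(-71231) = (772 - 49124)*(-71231) = -48352*(-71231) = 3444161312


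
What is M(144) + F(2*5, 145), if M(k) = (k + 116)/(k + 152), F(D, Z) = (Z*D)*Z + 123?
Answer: 15567667/74 ≈ 2.1037e+5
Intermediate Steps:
F(D, Z) = 123 + D*Z**2 (F(D, Z) = (D*Z)*Z + 123 = D*Z**2 + 123 = 123 + D*Z**2)
M(k) = (116 + k)/(152 + k)
M(144) + F(2*5, 145) = (116 + 144)/(152 + 144) + (123 + (2*5)*145**2) = 260/296 + (123 + 10*21025) = (1/296)*260 + (123 + 210250) = 65/74 + 210373 = 15567667/74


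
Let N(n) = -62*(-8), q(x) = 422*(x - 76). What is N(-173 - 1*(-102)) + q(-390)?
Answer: -196156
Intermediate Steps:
q(x) = -32072 + 422*x (q(x) = 422*(-76 + x) = -32072 + 422*x)
N(n) = 496
N(-173 - 1*(-102)) + q(-390) = 496 + (-32072 + 422*(-390)) = 496 + (-32072 - 164580) = 496 - 196652 = -196156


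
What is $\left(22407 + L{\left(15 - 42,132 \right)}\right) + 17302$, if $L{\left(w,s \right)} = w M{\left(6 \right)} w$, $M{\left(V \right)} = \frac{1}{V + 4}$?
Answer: $\frac{397819}{10} \approx 39782.0$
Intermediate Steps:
$M{\left(V \right)} = \frac{1}{4 + V}$
$L{\left(w,s \right)} = \frac{w^{2}}{10}$ ($L{\left(w,s \right)} = \frac{w}{4 + 6} w = \frac{w}{10} w = \frac{w^{2}}{10}$)
$\left(22407 + L{\left(15 - 42,132 \right)}\right) + 17302 = \left(22407 + \frac{\left(15 - 42\right)^{2}}{10}\right) + 17302 = \left(22407 + \frac{\left(-27\right)^{2}}{10}\right) + 17302 = \left(22407 + \frac{1}{10} \cdot 729\right) + 17302 = \left(22407 + \frac{729}{10}\right) + 17302 = \frac{224799}{10} + 17302 = \frac{397819}{10}$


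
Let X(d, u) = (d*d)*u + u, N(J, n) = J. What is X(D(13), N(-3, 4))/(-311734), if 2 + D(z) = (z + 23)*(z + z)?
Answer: 2617071/311734 ≈ 8.3952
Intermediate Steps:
D(z) = -2 + 2*z*(23 + z) (D(z) = -2 + (z + 23)*(z + z) = -2 + (23 + z)*(2*z) = -2 + 2*z*(23 + z))
X(d, u) = u + u*d² (X(d, u) = d²*u + u = u*d² + u = u + u*d²)
X(D(13), N(-3, 4))/(-311734) = -3*(1 + (-2 + 2*13² + 46*13)²)/(-311734) = -3*(1 + (-2 + 2*169 + 598)²)*(-1/311734) = -3*(1 + (-2 + 338 + 598)²)*(-1/311734) = -3*(1 + 934²)*(-1/311734) = -3*(1 + 872356)*(-1/311734) = -3*872357*(-1/311734) = -2617071*(-1/311734) = 2617071/311734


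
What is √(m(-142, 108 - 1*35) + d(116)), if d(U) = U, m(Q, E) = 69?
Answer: √185 ≈ 13.601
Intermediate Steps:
√(m(-142, 108 - 1*35) + d(116)) = √(69 + 116) = √185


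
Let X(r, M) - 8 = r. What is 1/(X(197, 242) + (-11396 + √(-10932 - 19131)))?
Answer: -11191/125268544 - I*√30063/125268544 ≈ -8.9336e-5 - 1.3841e-6*I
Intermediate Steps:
X(r, M) = 8 + r
1/(X(197, 242) + (-11396 + √(-10932 - 19131))) = 1/((8 + 197) + (-11396 + √(-10932 - 19131))) = 1/(205 + (-11396 + √(-30063))) = 1/(205 + (-11396 + I*√30063)) = 1/(-11191 + I*√30063)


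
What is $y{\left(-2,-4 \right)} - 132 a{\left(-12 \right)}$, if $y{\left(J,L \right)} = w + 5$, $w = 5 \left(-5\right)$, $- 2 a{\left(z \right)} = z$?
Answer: $-812$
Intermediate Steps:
$a{\left(z \right)} = - \frac{z}{2}$
$w = -25$
$y{\left(J,L \right)} = -20$ ($y{\left(J,L \right)} = -25 + 5 = -20$)
$y{\left(-2,-4 \right)} - 132 a{\left(-12 \right)} = -20 - 132 \left(\left(- \frac{1}{2}\right) \left(-12\right)\right) = -20 - 792 = -812$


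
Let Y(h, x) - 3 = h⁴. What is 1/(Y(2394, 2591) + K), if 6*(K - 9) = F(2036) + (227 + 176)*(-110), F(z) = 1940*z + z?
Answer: 3/98541200216897 ≈ 3.0444e-14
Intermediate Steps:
Y(h, x) = 3 + h⁴
F(z) = 1941*z
K = 1953800/3 (K = 9 + (1941*2036 + (227 + 176)*(-110))/6 = 9 + (3951876 + 403*(-110))/6 = 9 + (3951876 - 44330)/6 = 9 + (⅙)*3907546 = 9 + 1953773/3 = 1953800/3 ≈ 6.5127e+5)
1/(Y(2394, 2591) + K) = 1/((3 + 2394⁴) + 1953800/3) = 1/((3 + 32847066087696) + 1953800/3) = 1/(32847066087699 + 1953800/3) = 1/(98541200216897/3) = 3/98541200216897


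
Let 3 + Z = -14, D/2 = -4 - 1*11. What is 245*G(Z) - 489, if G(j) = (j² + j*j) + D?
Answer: 133771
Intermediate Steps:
D = -30 (D = 2*(-4 - 1*11) = 2*(-4 - 11) = 2*(-15) = -30)
Z = -17 (Z = -3 - 14 = -17)
G(j) = -30 + 2*j² (G(j) = (j² + j*j) - 30 = (j² + j²) - 30 = 2*j² - 30 = -30 + 2*j²)
245*G(Z) - 489 = 245*(-30 + 2*(-17)²) - 489 = 245*(-30 + 2*289) - 489 = 245*(-30 + 578) - 489 = 245*548 - 489 = 134260 - 489 = 133771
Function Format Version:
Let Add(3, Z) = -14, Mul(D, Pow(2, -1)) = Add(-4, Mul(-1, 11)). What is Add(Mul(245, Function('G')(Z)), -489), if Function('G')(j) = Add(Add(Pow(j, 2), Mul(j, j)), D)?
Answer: 133771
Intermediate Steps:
D = -30 (D = Mul(2, Add(-4, Mul(-1, 11))) = Mul(2, Add(-4, -11)) = Mul(2, -15) = -30)
Z = -17 (Z = Add(-3, -14) = -17)
Function('G')(j) = Add(-30, Mul(2, Pow(j, 2))) (Function('G')(j) = Add(Add(Pow(j, 2), Mul(j, j)), -30) = Add(Add(Pow(j, 2), Pow(j, 2)), -30) = Add(Mul(2, Pow(j, 2)), -30) = Add(-30, Mul(2, Pow(j, 2))))
Add(Mul(245, Function('G')(Z)), -489) = Add(Mul(245, Add(-30, Mul(2, Pow(-17, 2)))), -489) = Add(Mul(245, Add(-30, Mul(2, 289))), -489) = Add(Mul(245, Add(-30, 578)), -489) = Add(Mul(245, 548), -489) = Add(134260, -489) = 133771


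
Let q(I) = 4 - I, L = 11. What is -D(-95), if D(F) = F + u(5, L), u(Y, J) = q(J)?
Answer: 102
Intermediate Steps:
u(Y, J) = 4 - J
D(F) = -7 + F (D(F) = F + (4 - 1*11) = F + (4 - 11) = F - 7 = -7 + F)
-D(-95) = -(-7 - 95) = -1*(-102) = 102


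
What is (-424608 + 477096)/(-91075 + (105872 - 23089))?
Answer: -4374/691 ≈ -6.3300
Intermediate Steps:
(-424608 + 477096)/(-91075 + (105872 - 23089)) = 52488/(-91075 + 82783) = 52488/(-8292) = 52488*(-1/8292) = -4374/691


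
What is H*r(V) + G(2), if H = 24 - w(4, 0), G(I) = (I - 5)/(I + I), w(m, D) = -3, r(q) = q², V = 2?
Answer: 429/4 ≈ 107.25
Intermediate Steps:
G(I) = (-5 + I)/(2*I) (G(I) = (-5 + I)/((2*I)) = (-5 + I)*(1/(2*I)) = (-5 + I)/(2*I))
H = 27 (H = 24 - 1*(-3) = 24 + 3 = 27)
H*r(V) + G(2) = 27*2² + (½)*(-5 + 2)/2 = 27*4 + (½)*(½)*(-3) = 108 - ¾ = 429/4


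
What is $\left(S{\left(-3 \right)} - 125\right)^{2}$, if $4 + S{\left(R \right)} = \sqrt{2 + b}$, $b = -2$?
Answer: $16641$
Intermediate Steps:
$S{\left(R \right)} = -4$ ($S{\left(R \right)} = -4 + \sqrt{2 - 2} = -4 + \sqrt{0} = -4 + 0 = -4$)
$\left(S{\left(-3 \right)} - 125\right)^{2} = \left(-4 - 125\right)^{2} = \left(-129\right)^{2} = 16641$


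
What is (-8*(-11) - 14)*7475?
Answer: 553150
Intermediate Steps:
(-8*(-11) - 14)*7475 = (88 - 14)*7475 = 74*7475 = 553150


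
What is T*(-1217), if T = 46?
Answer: -55982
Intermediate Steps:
T*(-1217) = 46*(-1217) = -55982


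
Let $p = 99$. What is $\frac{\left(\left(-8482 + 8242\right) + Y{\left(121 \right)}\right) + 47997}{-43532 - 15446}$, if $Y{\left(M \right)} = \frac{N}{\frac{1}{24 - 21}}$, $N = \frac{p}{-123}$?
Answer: $- \frac{978969}{1209049} \approx -0.8097$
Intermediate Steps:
$N = - \frac{33}{41}$ ($N = \frac{99}{-123} = 99 \left(- \frac{1}{123}\right) = - \frac{33}{41} \approx -0.80488$)
$Y{\left(M \right)} = - \frac{99}{41}$ ($Y{\left(M \right)} = - \frac{33}{41 \frac{1}{24 - 21}} = - \frac{33}{41 \cdot \frac{1}{3}} = - \frac{33 \frac{1}{\frac{1}{3}}}{41} = \left(- \frac{33}{41}\right) 3 = - \frac{99}{41}$)
$\frac{\left(\left(-8482 + 8242\right) + Y{\left(121 \right)}\right) + 47997}{-43532 - 15446} = \frac{\left(\left(-8482 + 8242\right) - \frac{99}{41}\right) + 47997}{-43532 - 15446} = \frac{\left(-240 - \frac{99}{41}\right) + 47997}{-58978} = \left(- \frac{9939}{41} + 47997\right) \left(- \frac{1}{58978}\right) = \frac{1957938}{41} \left(- \frac{1}{58978}\right) = - \frac{978969}{1209049}$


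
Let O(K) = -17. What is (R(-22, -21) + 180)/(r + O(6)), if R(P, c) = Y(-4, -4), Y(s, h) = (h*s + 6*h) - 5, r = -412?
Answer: -167/429 ≈ -0.38928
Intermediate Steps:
Y(s, h) = -5 + 6*h + h*s (Y(s, h) = (6*h + h*s) - 5 = -5 + 6*h + h*s)
R(P, c) = -13 (R(P, c) = -5 + 6*(-4) - 4*(-4) = -5 - 24 + 16 = -13)
(R(-22, -21) + 180)/(r + O(6)) = (-13 + 180)/(-412 - 17) = 167/(-429) = 167*(-1/429) = -167/429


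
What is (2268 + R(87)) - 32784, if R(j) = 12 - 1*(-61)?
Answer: -30443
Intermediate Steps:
R(j) = 73 (R(j) = 12 + 61 = 73)
(2268 + R(87)) - 32784 = (2268 + 73) - 32784 = 2341 - 32784 = -30443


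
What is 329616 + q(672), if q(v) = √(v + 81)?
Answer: 329616 + √753 ≈ 3.2964e+5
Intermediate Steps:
q(v) = √(81 + v)
329616 + q(672) = 329616 + √(81 + 672) = 329616 + √753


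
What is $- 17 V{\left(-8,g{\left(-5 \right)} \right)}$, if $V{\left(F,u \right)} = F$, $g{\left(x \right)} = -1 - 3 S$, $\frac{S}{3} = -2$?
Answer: $136$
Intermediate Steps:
$S = -6$ ($S = 3 \left(-2\right) = -6$)
$g{\left(x \right)} = 17$ ($g{\left(x \right)} = -1 - -18 = -1 + 18 = 17$)
$- 17 V{\left(-8,g{\left(-5 \right)} \right)} = \left(-17\right) \left(-8\right) = 136$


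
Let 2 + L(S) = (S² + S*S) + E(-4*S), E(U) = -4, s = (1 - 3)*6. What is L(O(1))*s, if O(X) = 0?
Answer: 72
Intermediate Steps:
s = -12 (s = -2*6 = -12)
L(S) = -6 + 2*S² (L(S) = -2 + ((S² + S*S) - 4) = -2 + ((S² + S²) - 4) = -2 + (2*S² - 4) = -2 + (-4 + 2*S²) = -6 + 2*S²)
L(O(1))*s = (-6 + 2*0²)*(-12) = (-6 + 2*0)*(-12) = (-6 + 0)*(-12) = -6*(-12) = 72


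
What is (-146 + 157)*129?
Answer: 1419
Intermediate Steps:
(-146 + 157)*129 = 11*129 = 1419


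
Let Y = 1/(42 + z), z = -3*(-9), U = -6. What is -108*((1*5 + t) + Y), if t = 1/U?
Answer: -12042/23 ≈ -523.57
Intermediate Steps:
z = 27
Y = 1/69 (Y = 1/(42 + 27) = 1/69 ≈ 0.014493)
t = -⅙ (t = 1/(-6) = -⅙ ≈ -0.16667)
-108*((1*5 + t) + Y) = -108*((1*5 - ⅙) + 1/69) = -108*((5 - ⅙) + 1/69) = -108*(29/6 + 1/69) = -108*223/46 = -12042/23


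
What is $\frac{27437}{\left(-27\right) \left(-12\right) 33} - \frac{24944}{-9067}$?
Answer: $\frac{515472527}{96944364} \approx 5.3172$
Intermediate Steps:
$\frac{27437}{\left(-27\right) \left(-12\right) 33} - \frac{24944}{-9067} = \frac{27437}{324 \cdot 33} - - \frac{24944}{9067} = \frac{27437}{10692} + \frac{24944}{9067} = \frac{515472527}{96944364}$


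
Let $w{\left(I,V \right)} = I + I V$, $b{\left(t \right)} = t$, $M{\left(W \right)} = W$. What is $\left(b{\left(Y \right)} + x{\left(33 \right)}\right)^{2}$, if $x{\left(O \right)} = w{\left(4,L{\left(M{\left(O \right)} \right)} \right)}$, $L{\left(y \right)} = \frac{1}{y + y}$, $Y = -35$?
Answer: $\frac{1042441}{1089} \approx 957.25$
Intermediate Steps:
$L{\left(y \right)} = \frac{1}{2 y}$
$x{\left(O \right)} = 4 + \frac{2}{O}$ ($x{\left(O \right)} = 4 \left(1 + \frac{1}{2 O}\right) = 4 + \frac{2}{O}$)
$\left(b{\left(Y \right)} + x{\left(33 \right)}\right)^{2} = \left(-35 + \left(4 + \frac{2}{33}\right)\right)^{2} = \left(-35 + \frac{134}{33}\right)^{2} = \left(- \frac{1021}{33}\right)^{2} = \frac{1042441}{1089}$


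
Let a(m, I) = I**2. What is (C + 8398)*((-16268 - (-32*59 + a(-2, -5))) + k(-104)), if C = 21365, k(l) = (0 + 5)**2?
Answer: -427991940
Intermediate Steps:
k(l) = 25 (k(l) = 5**2 = 25)
(C + 8398)*((-16268 - (-32*59 + a(-2, -5))) + k(-104)) = (21365 + 8398)*((-16268 - (-32*59 + (-5)**2)) + 25) = 29763*((-16268 - (-1888 + 25)) + 25) = 29763*((-16268 - 1*(-1863)) + 25) = 29763*((-16268 + 1863) + 25) = 29763*(-14405 + 25) = 29763*(-14380) = -427991940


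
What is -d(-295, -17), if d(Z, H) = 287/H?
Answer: 287/17 ≈ 16.882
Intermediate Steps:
-d(-295, -17) = -287/(-17) = -287*(-1)/17 = -1*(-287/17) = 287/17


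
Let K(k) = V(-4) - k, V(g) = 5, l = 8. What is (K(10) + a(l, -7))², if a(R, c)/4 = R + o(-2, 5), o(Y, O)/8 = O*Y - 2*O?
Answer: 375769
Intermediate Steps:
o(Y, O) = -16*O + 8*O*Y (o(Y, O) = 8*(O*Y - 2*O) = 8*(-2*O + O*Y) = -16*O + 8*O*Y)
a(R, c) = -640 + 4*R (a(R, c) = 4*(R + 8*5*(-2 - 2)) = 4*(R + 8*5*(-4)) = 4*(R - 160) = 4*(-160 + R) = -640 + 4*R)
K(k) = 5 - k
(K(10) + a(l, -7))² = ((5 - 1*10) + (-640 + 4*8))² = ((5 - 10) + (-640 + 32))² = (-5 - 608)² = (-613)² = 375769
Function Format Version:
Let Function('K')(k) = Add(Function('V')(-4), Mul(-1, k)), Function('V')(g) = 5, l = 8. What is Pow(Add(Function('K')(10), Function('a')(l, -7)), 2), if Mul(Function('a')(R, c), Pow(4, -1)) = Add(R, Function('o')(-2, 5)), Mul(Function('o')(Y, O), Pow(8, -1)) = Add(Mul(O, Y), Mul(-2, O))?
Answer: 375769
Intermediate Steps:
Function('o')(Y, O) = Add(Mul(-16, O), Mul(8, O, Y)) (Function('o')(Y, O) = Mul(8, Add(Mul(O, Y), Mul(-2, O))) = Mul(8, Add(Mul(-2, O), Mul(O, Y))) = Add(Mul(-16, O), Mul(8, O, Y)))
Function('a')(R, c) = Add(-640, Mul(4, R)) (Function('a')(R, c) = Mul(4, Add(R, Mul(8, 5, Add(-2, -2)))) = Mul(4, Add(R, Mul(8, 5, -4))) = Mul(4, Add(R, -160)) = Mul(4, Add(-160, R)) = Add(-640, Mul(4, R)))
Function('K')(k) = Add(5, Mul(-1, k))
Pow(Add(Function('K')(10), Function('a')(l, -7)), 2) = Pow(Add(Add(5, Mul(-1, 10)), Add(-640, Mul(4, 8))), 2) = Pow(Add(Add(5, -10), Add(-640, 32)), 2) = Pow(Add(-5, -608), 2) = Pow(-613, 2) = 375769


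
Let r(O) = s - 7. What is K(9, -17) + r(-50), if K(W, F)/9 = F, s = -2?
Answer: -162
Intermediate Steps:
K(W, F) = 9*F
r(O) = -9 (r(O) = -2 - 7 = -9)
K(9, -17) + r(-50) = 9*(-17) - 9 = -153 - 9 = -162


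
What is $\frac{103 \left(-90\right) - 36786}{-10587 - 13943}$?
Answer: $\frac{23028}{12265} \approx 1.8775$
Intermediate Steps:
$\frac{103 \left(-90\right) - 36786}{-10587 - 13943} = \frac{-9270 - 36786}{-24530} = \left(-46056\right) \left(- \frac{1}{24530}\right) = \frac{23028}{12265}$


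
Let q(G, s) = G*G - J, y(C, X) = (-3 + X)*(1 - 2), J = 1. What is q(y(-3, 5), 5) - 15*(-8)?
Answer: 123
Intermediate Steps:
y(C, X) = 3 - X (y(C, X) = (-3 + X)*(-1) = 3 - X)
q(G, s) = -1 + G² (q(G, s) = G*G - 1*1 = G² - 1 = -1 + G²)
q(y(-3, 5), 5) - 15*(-8) = (-1 + (3 - 1*5)²) - 15*(-8) = (-1 + (3 - 5)²) + 120 = (-1 + (-2)²) + 120 = (-1 + 4) + 120 = 3 + 120 = 123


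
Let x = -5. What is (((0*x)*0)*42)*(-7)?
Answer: 0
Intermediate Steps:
(((0*x)*0)*42)*(-7) = (((0*(-5))*0)*42)*(-7) = ((0*0)*42)*(-7) = (0*42)*(-7) = 0*(-7) = 0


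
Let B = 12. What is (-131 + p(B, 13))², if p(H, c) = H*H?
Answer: 169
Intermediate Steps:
p(H, c) = H²
(-131 + p(B, 13))² = (-131 + 12²)² = (-131 + 144)² = 13² = 169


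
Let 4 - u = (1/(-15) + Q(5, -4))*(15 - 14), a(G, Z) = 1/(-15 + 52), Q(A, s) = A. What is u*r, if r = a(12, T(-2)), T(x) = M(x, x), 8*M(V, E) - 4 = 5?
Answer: -14/555 ≈ -0.025225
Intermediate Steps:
M(V, E) = 9/8 (M(V, E) = ½ + (⅛)*5 = ½ + 5/8 = 9/8)
T(x) = 9/8
a(G, Z) = 1/37
r = 1/37 ≈ 0.027027
u = -14/15 (u = 4 - (1/(-15) + 5)*(15 - 14) = 4 - (-1/15 + 5) = 4 - 74/15 = -14/15 ≈ -0.93333)
u*r = -14/15*1/37 = -14/555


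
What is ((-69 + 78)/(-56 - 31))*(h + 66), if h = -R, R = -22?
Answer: -264/29 ≈ -9.1035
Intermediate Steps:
h = 22 (h = -1*(-22) = 22)
((-69 + 78)/(-56 - 31))*(h + 66) = ((-69 + 78)/(-56 - 31))*(22 + 66) = (9/(-87))*88 = (9*(-1/87))*88 = -3/29*88 = -264/29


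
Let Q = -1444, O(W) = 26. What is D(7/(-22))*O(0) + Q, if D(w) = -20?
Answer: -1964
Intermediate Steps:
D(7/(-22))*O(0) + Q = -20*26 - 1444 = -520 - 1444 = -1964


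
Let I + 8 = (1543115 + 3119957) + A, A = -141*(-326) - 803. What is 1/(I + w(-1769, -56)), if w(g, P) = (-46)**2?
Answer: 1/4710343 ≈ 2.1230e-7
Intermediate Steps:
A = 45163 (A = 45966 - 803 = 45163)
w(g, P) = 2116
I = 4708227 (I = -8 + ((1543115 + 3119957) + 45163) = -8 + (4663072 + 45163) = -8 + 4708235 = 4708227)
1/(I + w(-1769, -56)) = 1/(4708227 + 2116) = 1/4710343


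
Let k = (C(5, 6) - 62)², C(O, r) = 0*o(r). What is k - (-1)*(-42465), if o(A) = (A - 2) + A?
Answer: -38621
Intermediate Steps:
o(A) = -2 + 2*A (o(A) = (-2 + A) + A = -2 + 2*A)
C(O, r) = 0 (C(O, r) = 0*(-2 + 2*r) = 0)
k = 3844 (k = (0 - 62)² = (-62)² = 3844)
k - (-1)*(-42465) = 3844 - (-1)*(-42465) = 3844 - 1*42465 = 3844 - 42465 = -38621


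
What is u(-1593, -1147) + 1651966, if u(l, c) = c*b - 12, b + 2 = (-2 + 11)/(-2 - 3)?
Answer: 8281563/5 ≈ 1.6563e+6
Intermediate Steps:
b = -19/5 (b = -2 + (-2 + 11)/(-2 - 3) = -2 + 9/(-5) = -2 + 9*(-⅕) = -2 - 9/5 = -19/5 ≈ -3.8000)
u(l, c) = -12 - 19*c/5 (u(l, c) = c*(-19/5) - 12 = -19*c/5 - 12 = -12 - 19*c/5)
u(-1593, -1147) + 1651966 = (-12 - 19/5*(-1147)) + 1651966 = (-12 + 21793/5) + 1651966 = 21733/5 + 1651966 = 8281563/5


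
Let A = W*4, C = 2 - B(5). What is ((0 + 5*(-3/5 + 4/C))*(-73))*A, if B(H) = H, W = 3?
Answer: 8468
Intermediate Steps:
C = -3 (C = 2 - 1*5 = 2 - 5 = -3)
A = 12 (A = 3*4 = 12)
((0 + 5*(-3/5 + 4/C))*(-73))*A = ((0 + 5*(-3/5 + 4/(-3)))*(-73))*12 = ((0 + 5*(-3*⅕ + 4*(-⅓)))*(-73))*12 = ((0 + 5*(-⅗ - 4/3))*(-73))*12 = ((0 + 5*(-29/15))*(-73))*12 = ((0 - 29/3)*(-73))*12 = -29/3*(-73)*12 = (2117/3)*12 = 8468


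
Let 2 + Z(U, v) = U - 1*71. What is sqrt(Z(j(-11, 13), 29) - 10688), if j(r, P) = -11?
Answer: 2*I*sqrt(2693) ≈ 103.79*I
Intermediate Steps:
Z(U, v) = -73 + U (Z(U, v) = -2 + (U - 1*71) = -2 + (U - 71) = -2 + (-71 + U) = -73 + U)
sqrt(Z(j(-11, 13), 29) - 10688) = sqrt((-73 - 11) - 10688) = sqrt(-84 - 10688) = sqrt(-10772) = 2*I*sqrt(2693)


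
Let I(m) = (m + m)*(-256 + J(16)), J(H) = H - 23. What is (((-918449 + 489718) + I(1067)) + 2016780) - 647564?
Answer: 379243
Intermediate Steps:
J(H) = -23 + H
I(m) = -526*m (I(m) = (m + m)*(-256 + (-23 + 16)) = (2*m)*(-256 - 7) = (2*m)*(-263) = -526*m)
(((-918449 + 489718) + I(1067)) + 2016780) - 647564 = (((-918449 + 489718) - 526*1067) + 2016780) - 647564 = ((-428731 - 561242) + 2016780) - 647564 = (-989973 + 2016780) - 647564 = 1026807 - 647564 = 379243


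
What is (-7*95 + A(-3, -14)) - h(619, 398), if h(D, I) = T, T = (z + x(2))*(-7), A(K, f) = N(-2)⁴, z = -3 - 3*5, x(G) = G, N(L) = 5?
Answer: -152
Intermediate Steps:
z = -18 (z = -3 - 15 = -18)
A(K, f) = 625 (A(K, f) = 5⁴ = 625)
T = 112 (T = (-18 + 2)*(-7) = -16*(-7) = 112)
h(D, I) = 112
(-7*95 + A(-3, -14)) - h(619, 398) = (-7*95 + 625) - 1*112 = (-665 + 625) - 112 = -40 - 112 = -152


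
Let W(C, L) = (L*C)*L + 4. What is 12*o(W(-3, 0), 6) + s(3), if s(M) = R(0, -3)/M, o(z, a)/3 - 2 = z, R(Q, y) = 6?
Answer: 218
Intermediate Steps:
W(C, L) = 4 + C*L² (W(C, L) = (C*L)*L + 4 = C*L² + 4 = 4 + C*L²)
o(z, a) = 6 + 3*z
s(M) = 6/M
12*o(W(-3, 0), 6) + s(3) = 12*(6 + 3*(4 - 3*0²)) + 6/3 = 12*(6 + 3*(4 - 3*0)) + 6*(⅓) = 12*(6 + 3*(4 + 0)) + 2 = 12*(6 + 3*4) + 2 = 12*(6 + 12) + 2 = 12*18 + 2 = 216 + 2 = 218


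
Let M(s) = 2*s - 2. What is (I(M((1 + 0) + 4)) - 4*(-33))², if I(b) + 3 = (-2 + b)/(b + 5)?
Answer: 2832489/169 ≈ 16760.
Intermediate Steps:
M(s) = -2 + 2*s
I(b) = -3 + (-2 + b)/(5 + b) (I(b) = -3 + (-2 + b)/(b + 5) = -3 + (-2 + b)/(5 + b))
(I(M((1 + 0) + 4)) - 4*(-33))² = ((-17 - 2*(-2 + 2*((1 + 0) + 4)))/(5 + (-2 + 2*((1 + 0) + 4))) - 4*(-33))² = ((-17 - 2*(-2 + 2*(1 + 4)))/(5 + (-2 + 2*(1 + 4))) + 132)² = ((-17 - 2*(-2 + 2*5))/(5 + (-2 + 2*5)) + 132)² = ((-17 - 2*(-2 + 10))/(5 + (-2 + 10)) + 132)² = ((-17 - 2*8)/(5 + 8) + 132)² = ((-17 - 16)/13 + 132)² = ((1/13)*(-33) + 132)² = (-33/13 + 132)² = (1683/13)² = 2832489/169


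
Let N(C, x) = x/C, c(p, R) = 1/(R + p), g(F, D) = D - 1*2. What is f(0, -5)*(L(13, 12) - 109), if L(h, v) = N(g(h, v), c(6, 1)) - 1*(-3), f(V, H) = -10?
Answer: 7419/7 ≈ 1059.9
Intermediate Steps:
g(F, D) = -2 + D (g(F, D) = D - 2 = -2 + D)
L(h, v) = 3 + 1/(7*(-2 + v)) (L(h, v) = 1/((1 + 6)*(-2 + v)) - 1*(-3) = 1/(7*(-2 + v)) + 3 = 3 + 1/(7*(-2 + v)))
f(0, -5)*(L(13, 12) - 109) = -10*((-41 + 21*12)/(7*(-2 + 12)) - 109) = -10*((1/7)*(-41 + 252)/10 - 109) = -10*((1/7)*(1/10)*211 - 109) = -10*(211/70 - 109) = -10*(-7419/70) = 7419/7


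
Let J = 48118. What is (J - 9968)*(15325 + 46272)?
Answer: 2349925550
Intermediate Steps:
(J - 9968)*(15325 + 46272) = (48118 - 9968)*(15325 + 46272) = 38150*61597 = 2349925550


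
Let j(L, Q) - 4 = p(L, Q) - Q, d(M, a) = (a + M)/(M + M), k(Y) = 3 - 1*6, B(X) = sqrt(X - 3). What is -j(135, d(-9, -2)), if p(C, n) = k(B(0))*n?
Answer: -14/9 ≈ -1.5556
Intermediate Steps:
B(X) = sqrt(-3 + X)
k(Y) = -3 (k(Y) = 3 - 6 = -3)
d(M, a) = (M + a)/(2*M) (d(M, a) = (M + a)/((2*M)) = (M + a)*(1/(2*M)) = (M + a)/(2*M))
p(C, n) = -3*n
j(L, Q) = 4 - 4*Q (j(L, Q) = 4 + (-3*Q - Q) = 4 - 4*Q)
-j(135, d(-9, -2)) = -(4 - 2*(-9 - 2)/(-9)) = -(4 - 2*(-1)*(-11)/9) = -(4 - 4*11/18) = -(4 - 22/9) = -1*14/9 = -14/9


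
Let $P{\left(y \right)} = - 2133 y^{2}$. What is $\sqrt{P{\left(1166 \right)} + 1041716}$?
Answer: $4 i \sqrt{181180702} \approx 53841.0 i$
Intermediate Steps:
$\sqrt{P{\left(1166 \right)} + 1041716} = \sqrt{- 2133 \cdot 1166^{2} + 1041716} = \sqrt{\left(-2133\right) 1359556 + 1041716} = \sqrt{-2899932948 + 1041716} = \sqrt{-2898891232} = 4 i \sqrt{181180702}$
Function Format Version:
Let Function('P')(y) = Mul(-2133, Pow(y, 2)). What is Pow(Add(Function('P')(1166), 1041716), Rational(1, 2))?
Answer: Mul(4, I, Pow(181180702, Rational(1, 2))) ≈ Mul(53841., I)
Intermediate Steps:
Pow(Add(Function('P')(1166), 1041716), Rational(1, 2)) = Pow(Add(Mul(-2133, Pow(1166, 2)), 1041716), Rational(1, 2)) = Pow(Add(Mul(-2133, 1359556), 1041716), Rational(1, 2)) = Pow(Add(-2899932948, 1041716), Rational(1, 2)) = Pow(-2898891232, Rational(1, 2)) = Mul(4, I, Pow(181180702, Rational(1, 2)))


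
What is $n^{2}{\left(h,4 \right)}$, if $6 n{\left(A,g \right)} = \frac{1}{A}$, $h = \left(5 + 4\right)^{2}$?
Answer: $\frac{1}{236196} \approx 4.2338 \cdot 10^{-6}$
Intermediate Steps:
$h = 81$ ($h = 9^{2} = 81$)
$n{\left(A,g \right)} = \frac{1}{6 A}$
$n^{2}{\left(h,4 \right)} = \left(\frac{1}{6 \cdot 81}\right)^{2} = \left(\frac{1}{6} \cdot \frac{1}{81}\right)^{2} = \left(\frac{1}{486}\right)^{2} = \frac{1}{236196}$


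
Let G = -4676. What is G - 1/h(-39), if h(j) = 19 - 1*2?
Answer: -79493/17 ≈ -4676.1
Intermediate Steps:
h(j) = 17 (h(j) = 19 - 2 = 17)
G - 1/h(-39) = -4676 - 1/17 = -79493/17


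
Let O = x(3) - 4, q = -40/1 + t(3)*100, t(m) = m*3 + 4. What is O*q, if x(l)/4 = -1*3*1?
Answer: -20160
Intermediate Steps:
x(l) = -12 (x(l) = 4*(-1*3*1) = 4*(-3*1) = 4*(-3) = -12)
t(m) = 4 + 3*m (t(m) = 3*m + 4 = 4 + 3*m)
q = 1260 (q = -40/1 + (4 + 3*3)*100 = -40*1 + (4 + 9)*100 = -40 + 13*100 = -40 + 1300 = 1260)
O = -16 (O = -12 - 4 = -16)
O*q = -16*1260 = -20160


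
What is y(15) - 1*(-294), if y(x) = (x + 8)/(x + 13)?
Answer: 8255/28 ≈ 294.82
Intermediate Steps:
y(x) = (8 + x)/(13 + x)
y(15) - 1*(-294) = (8 + 15)/(13 + 15) - 1*(-294) = 23/28 + 294 = 8255/28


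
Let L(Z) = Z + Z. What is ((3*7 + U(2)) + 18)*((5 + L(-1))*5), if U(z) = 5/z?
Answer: 1245/2 ≈ 622.50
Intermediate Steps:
L(Z) = 2*Z
((3*7 + U(2)) + 18)*((5 + L(-1))*5) = ((3*7 + 5/2) + 18)*((5 + 2*(-1))*5) = ((21 + 5*(½)) + 18)*((5 - 2)*5) = ((21 + 5/2) + 18)*(3*5) = (47/2 + 18)*15 = (83/2)*15 = 1245/2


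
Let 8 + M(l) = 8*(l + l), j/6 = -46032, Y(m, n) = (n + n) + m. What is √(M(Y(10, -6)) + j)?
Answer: 2*I*√69058 ≈ 525.58*I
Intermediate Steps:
Y(m, n) = m + 2*n (Y(m, n) = 2*n + m = m + 2*n)
j = -276192 (j = 6*(-46032) = -276192)
M(l) = -8 + 16*l (M(l) = -8 + 8*(l + l) = -8 + 8*(2*l) = -8 + 16*l)
√(M(Y(10, -6)) + j) = √((-8 + 16*(10 + 2*(-6))) - 276192) = √((-8 + 16*(10 - 12)) - 276192) = √((-8 + 16*(-2)) - 276192) = √((-8 - 32) - 276192) = √(-40 - 276192) = √(-276232) = 2*I*√69058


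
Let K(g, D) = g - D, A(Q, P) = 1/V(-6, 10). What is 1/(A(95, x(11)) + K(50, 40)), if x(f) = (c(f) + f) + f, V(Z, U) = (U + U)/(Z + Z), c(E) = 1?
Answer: 5/47 ≈ 0.10638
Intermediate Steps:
V(Z, U) = U/Z (V(Z, U) = (2*U)/((2*Z)) = (2*U)*(1/(2*Z)) = U/Z)
x(f) = 1 + 2*f (x(f) = (1 + f) + f = 1 + 2*f)
A(Q, P) = -3/5 (A(Q, P) = 1/(10/(-6)) = 1/(10*(-1/6)) = 1/(-5/3) = -3/5)
1/(A(95, x(11)) + K(50, 40)) = 1/(-3/5 + (50 - 1*40)) = 1/(-3/5 + (50 - 40)) = 1/(-3/5 + 10) = 1/(47/5) = 5/47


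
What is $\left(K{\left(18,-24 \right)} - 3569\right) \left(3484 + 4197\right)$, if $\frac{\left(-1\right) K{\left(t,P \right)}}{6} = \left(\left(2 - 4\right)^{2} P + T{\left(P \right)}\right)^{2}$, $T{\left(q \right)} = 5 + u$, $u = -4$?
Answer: $-443339639$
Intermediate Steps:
$T{\left(q \right)} = 1$ ($T{\left(q \right)} = 5 - 4 = 1$)
$K{\left(t,P \right)} = - 6 \left(1 + 4 P\right)^{2}$ ($K{\left(t,P \right)} = - 6 \left(\left(2 - 4\right)^{2} P + 1\right)^{2} = - 6 \left(\left(-2\right)^{2} P + 1\right)^{2} = - 6 \left(4 P + 1\right)^{2} = - 6 \left(1 + 4 P\right)^{2}$)
$\left(K{\left(18,-24 \right)} - 3569\right) \left(3484 + 4197\right) = \left(- 6 \left(1 + 4 \left(-24\right)\right)^{2} - 3569\right) \left(3484 + 4197\right) = \left(- 6 \left(1 - 96\right)^{2} - 3569\right) 7681 = \left(- 6 \left(-95\right)^{2} - 3569\right) 7681 = \left(\left(-6\right) 9025 - 3569\right) 7681 = \left(-54150 - 3569\right) 7681 = \left(-57719\right) 7681 = -443339639$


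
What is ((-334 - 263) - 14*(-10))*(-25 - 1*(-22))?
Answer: 1371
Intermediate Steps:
((-334 - 263) - 14*(-10))*(-25 - 1*(-22)) = (-597 + 140)*(-25 + 22) = -457*(-3) = 1371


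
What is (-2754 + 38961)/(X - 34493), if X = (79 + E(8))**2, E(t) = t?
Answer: -36207/26924 ≈ -1.3448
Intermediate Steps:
X = 7569 (X = (79 + 8)**2 = 87**2 = 7569)
(-2754 + 38961)/(X - 34493) = (-2754 + 38961)/(7569 - 34493) = 36207/(-26924) = 36207*(-1/26924) = -36207/26924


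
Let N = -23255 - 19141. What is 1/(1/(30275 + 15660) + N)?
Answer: -45935/1947460259 ≈ -2.3587e-5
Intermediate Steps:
N = -42396
1/(1/(30275 + 15660) + N) = 1/(1/(30275 + 15660) - 42396) = 1/(1/45935 - 42396) = 1/(-1947460259/45935) = -45935/1947460259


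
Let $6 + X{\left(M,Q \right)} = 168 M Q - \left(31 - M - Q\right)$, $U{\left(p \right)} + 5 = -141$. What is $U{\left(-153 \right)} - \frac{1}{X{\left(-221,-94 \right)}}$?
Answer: $- \frac{509493281}{3489680} \approx -146.0$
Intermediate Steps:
$U{\left(p \right)} = -146$ ($U{\left(p \right)} = -5 - 141 = -146$)
$X{\left(M,Q \right)} = -37 + M + Q + 168 M Q$ ($X{\left(M,Q \right)} = -6 - \left(31 - M - Q - 168 M Q\right) = -6 + \left(168 M Q + \left(-31 + M + Q\right)\right) = -6 + \left(-31 + M + Q + 168 M Q\right) = -37 + M + Q + 168 M Q$)
$U{\left(-153 \right)} - \frac{1}{X{\left(-221,-94 \right)}} = -146 - \frac{1}{-37 - 221 - 94 + 168 \left(-221\right) \left(-94\right)} = -146 - \frac{1}{-37 - 221 - 94 + 3490032} = -146 - \frac{1}{3489680} = - \frac{509493281}{3489680}$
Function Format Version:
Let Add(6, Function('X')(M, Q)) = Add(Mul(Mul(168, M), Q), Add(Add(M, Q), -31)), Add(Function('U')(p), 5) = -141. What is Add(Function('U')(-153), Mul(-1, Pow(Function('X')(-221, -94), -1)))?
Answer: Rational(-509493281, 3489680) ≈ -146.00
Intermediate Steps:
Function('U')(p) = -146 (Function('U')(p) = Add(-5, -141) = -146)
Function('X')(M, Q) = Add(-37, M, Q, Mul(168, M, Q)) (Function('X')(M, Q) = Add(-6, Add(Mul(Mul(168, M), Q), Add(Add(M, Q), -31))) = Add(-6, Add(Mul(168, M, Q), Add(-31, M, Q))) = Add(-6, Add(-31, M, Q, Mul(168, M, Q))) = Add(-37, M, Q, Mul(168, M, Q)))
Add(Function('U')(-153), Mul(-1, Pow(Function('X')(-221, -94), -1))) = Add(-146, Mul(-1, Pow(Add(-37, -221, -94, Mul(168, -221, -94)), -1))) = Add(-146, Mul(-1, Pow(Add(-37, -221, -94, 3490032), -1))) = Add(-146, Mul(-1, Pow(3489680, -1))) = Add(-146, Mul(-1, Rational(1, 3489680))) = Add(-146, Rational(-1, 3489680)) = Rational(-509493281, 3489680)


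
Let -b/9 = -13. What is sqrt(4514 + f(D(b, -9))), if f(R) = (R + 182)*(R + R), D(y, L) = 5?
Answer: 4*sqrt(399) ≈ 79.900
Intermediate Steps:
b = 117 (b = -9*(-13) = 117)
f(R) = 2*R*(182 + R) (f(R) = (182 + R)*(2*R) = 2*R*(182 + R))
sqrt(4514 + f(D(b, -9))) = sqrt(4514 + 2*5*(182 + 5)) = sqrt(4514 + 2*5*187) = sqrt(4514 + 1870) = sqrt(6384) = 4*sqrt(399)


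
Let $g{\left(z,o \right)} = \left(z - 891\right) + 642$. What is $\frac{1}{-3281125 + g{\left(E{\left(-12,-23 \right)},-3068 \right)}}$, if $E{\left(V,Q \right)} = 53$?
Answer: $- \frac{1}{3281321} \approx -3.0476 \cdot 10^{-7}$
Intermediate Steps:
$g{\left(z,o \right)} = -249 + z$ ($g{\left(z,o \right)} = \left(-891 + z\right) + 642 = -249 + z$)
$\frac{1}{-3281125 + g{\left(E{\left(-12,-23 \right)},-3068 \right)}} = \frac{1}{-3281125 + \left(-249 + 53\right)} = \frac{1}{-3281125 - 196} = \frac{1}{-3281321} = - \frac{1}{3281321}$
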